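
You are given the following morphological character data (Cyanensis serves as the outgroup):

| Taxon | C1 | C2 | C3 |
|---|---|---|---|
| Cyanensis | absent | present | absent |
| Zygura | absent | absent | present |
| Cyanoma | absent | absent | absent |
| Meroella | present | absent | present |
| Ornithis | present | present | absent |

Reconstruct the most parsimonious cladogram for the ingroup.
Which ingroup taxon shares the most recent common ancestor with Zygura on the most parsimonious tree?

Character polarity is set by the outgroup: the derived state is whichever differs from the outgroup's state, so for C2 the derived state is 'absent', and for the remaining characters it is 'present'.
C1 groups Meroella and Ornithis, which is incompatible with the clades supported by the remaining characters; treating it as convergent (homoplasy) costs fewer steps than any alternative tree.
Only Cyanoma, Meroella, and Zygura show the derived state 'absent' for C2, supporting them as a clade.
C3: derived state 'present' in Meroella and Zygura only — synapomorphy for {Meroella, Zygura}.
Most parsimonious ingroup topology: (((Zygura,Meroella),Cyanoma),Ornithis).
Zygura and Meroella form a cherry on this tree, so they are sister taxa.

Meroella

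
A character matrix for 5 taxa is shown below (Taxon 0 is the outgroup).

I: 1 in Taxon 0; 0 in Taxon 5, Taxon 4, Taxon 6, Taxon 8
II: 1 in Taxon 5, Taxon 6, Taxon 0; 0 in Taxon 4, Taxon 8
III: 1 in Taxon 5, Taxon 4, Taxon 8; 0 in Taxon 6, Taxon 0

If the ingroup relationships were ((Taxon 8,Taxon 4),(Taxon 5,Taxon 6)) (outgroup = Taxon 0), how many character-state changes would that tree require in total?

Map each character onto ((Taxon 8,Taxon 4),(Taxon 5,Taxon 6)) (rooted by Taxon 0) and count the minimum state changes it requires (Fitch parsimony):
I: 1; II: 1; III: 2.
Total tree length = 4.

4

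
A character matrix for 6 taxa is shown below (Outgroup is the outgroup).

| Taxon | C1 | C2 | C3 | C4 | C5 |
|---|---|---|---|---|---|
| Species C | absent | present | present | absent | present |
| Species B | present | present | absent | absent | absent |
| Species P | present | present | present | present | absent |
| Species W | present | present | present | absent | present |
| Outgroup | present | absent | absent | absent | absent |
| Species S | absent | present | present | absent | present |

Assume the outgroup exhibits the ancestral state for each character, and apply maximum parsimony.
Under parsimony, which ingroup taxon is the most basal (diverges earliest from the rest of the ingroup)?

Species B

Character polarity is set by the outgroup: the derived state is whichever differs from the outgroup's state, so for C1 the derived state is 'absent', and for the remaining characters it is 'present'.
C1: derived state 'absent' in Species C and Species S only — synapomorphy for {Species C, Species S}.
C2 (derived state 'present') is shared by all ingroup taxa — unites the whole ingroup.
C3: derived state 'present' in Species C, Species P, Species S, and Species W only — synapomorphy for {Species C, Species P, Species S, Species W}.
C4: derived state 'present' in Species P only — an autapomorphy, so it tells us nothing about relationships among taxa.
C5 (derived state 'present') is shared by Species C, Species S, and Species W — a synapomorphy uniting that clade.
Most parsimonious ingroup topology: ((((Species S,Species C),Species W),Species P),Species B).
Species B is sister to the clade containing all other ingroup taxa, so it is the earliest-diverging (most basal) ingroup lineage.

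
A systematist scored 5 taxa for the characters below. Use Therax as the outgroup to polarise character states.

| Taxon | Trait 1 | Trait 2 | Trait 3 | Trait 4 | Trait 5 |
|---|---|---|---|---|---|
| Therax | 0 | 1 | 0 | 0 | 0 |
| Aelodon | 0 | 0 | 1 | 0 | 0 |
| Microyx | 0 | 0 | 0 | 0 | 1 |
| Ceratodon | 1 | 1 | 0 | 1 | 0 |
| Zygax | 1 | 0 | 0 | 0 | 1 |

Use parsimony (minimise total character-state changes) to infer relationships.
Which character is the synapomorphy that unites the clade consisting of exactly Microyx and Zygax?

Character polarity is set by the outgroup: the derived state is whichever differs from the outgroup's state, so for Trait 2 the derived state is '0', and for the remaining characters it is '1'.
Trait 1 groups Ceratodon and Zygax, which is incompatible with the clades supported by the remaining characters; treating it as convergent (homoplasy) costs fewer steps than any alternative tree.
Only Aelodon, Microyx, and Zygax show the derived state '0' for Trait 2, supporting them as a clade.
Trait 3 (derived state '1') is unique to Aelodon (autapomorphy; uninformative for grouping).
Trait 4: derived state '1' in Ceratodon only — an autapomorphy, so it tells us nothing about relationships among taxa.
Trait 5 (derived state '1') is shared by Microyx and Zygax — a synapomorphy uniting that clade.
Most parsimonious ingroup topology: ((Aelodon,(Microyx,Zygax)),Ceratodon).
The clade {Microyx, Zygax} is supported by Trait 5: its derived state '1' occurs in exactly those taxa and in no other taxon (including the outgroup).

Trait 5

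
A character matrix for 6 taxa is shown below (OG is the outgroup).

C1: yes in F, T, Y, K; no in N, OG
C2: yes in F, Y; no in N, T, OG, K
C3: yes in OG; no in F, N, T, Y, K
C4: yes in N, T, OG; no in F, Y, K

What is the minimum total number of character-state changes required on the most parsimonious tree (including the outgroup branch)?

4

Character polarity is set by the outgroup: the derived state is whichever differs from the outgroup's state, so for C3, C4 the derived state is 'no', and for the remaining characters it is 'yes'.
C1: derived state 'yes' in F, K, T, and Y only — synapomorphy for {F, K, T, Y}.
C2: derived state 'yes' in F and Y only — synapomorphy for {F, Y}.
All ingroup taxa share the derived state 'no' for C3; it defines the ingroup but does not resolve relationships within it.
C4: derived state 'no' in F, K, and Y only — synapomorphy for {F, K, Y}.
Most parsimonious ingroup topology: (N,(((Y,F),K),T)).
Changes per character on this tree: C1: 1; C2: 1; C3: 1; C4: 1.
Total = 4.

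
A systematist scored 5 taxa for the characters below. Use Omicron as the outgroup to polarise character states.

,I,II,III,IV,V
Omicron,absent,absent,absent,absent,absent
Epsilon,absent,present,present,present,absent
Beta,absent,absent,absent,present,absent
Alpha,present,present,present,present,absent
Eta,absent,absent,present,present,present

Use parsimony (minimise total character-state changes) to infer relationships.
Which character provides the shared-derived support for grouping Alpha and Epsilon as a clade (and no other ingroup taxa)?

II

The outgroup has state 'absent' for every character, so 'present' is the derived state throughout.
I: derived state 'present' in Alpha only — an autapomorphy, so it tells us nothing about relationships among taxa.
II: derived state 'present' in Alpha and Epsilon only — synapomorphy for {Alpha, Epsilon}.
Only Alpha, Epsilon, and Eta show the derived state 'present' for III, supporting them as a clade.
All ingroup taxa share the derived state 'present' for IV; it defines the ingroup but does not resolve relationships within it.
V: derived state 'present' in Eta only — an autapomorphy, so it tells us nothing about relationships among taxa.
Most parsimonious ingroup topology: (((Epsilon,Alpha),Eta),Beta).
The clade {Alpha, Epsilon} is supported by II: its derived state 'present' occurs in exactly those taxa and in no other taxon (including the outgroup).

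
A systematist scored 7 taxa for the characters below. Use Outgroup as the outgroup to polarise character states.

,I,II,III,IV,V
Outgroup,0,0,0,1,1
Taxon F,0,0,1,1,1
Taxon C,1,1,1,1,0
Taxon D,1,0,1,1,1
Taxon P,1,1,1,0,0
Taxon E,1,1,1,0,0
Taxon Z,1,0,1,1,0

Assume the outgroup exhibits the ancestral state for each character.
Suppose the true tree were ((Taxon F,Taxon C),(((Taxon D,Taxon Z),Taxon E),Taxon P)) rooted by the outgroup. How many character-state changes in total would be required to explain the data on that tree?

Map each character onto ((Taxon F,Taxon C),(((Taxon D,Taxon Z),Taxon E),Taxon P)) (rooted by Outgroup) and count the minimum state changes it requires (Fitch parsimony):
I: 2; II: 3; III: 1; IV: 2; V: 3.
Total tree length = 11.

11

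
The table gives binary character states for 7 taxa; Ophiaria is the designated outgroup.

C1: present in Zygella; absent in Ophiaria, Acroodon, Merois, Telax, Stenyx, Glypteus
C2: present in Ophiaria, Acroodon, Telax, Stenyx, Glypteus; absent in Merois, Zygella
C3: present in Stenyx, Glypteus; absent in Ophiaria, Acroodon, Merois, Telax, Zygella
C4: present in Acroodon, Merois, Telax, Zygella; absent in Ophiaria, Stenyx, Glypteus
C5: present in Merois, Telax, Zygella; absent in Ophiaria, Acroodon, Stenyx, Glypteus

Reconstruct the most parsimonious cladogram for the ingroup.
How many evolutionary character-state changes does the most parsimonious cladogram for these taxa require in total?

5

Character polarity is set by the outgroup: the derived state is whichever differs from the outgroup's state, so for C2 the derived state is 'absent', and for the remaining characters it is 'present'.
C1 (derived state 'present') is unique to Zygella (autapomorphy; uninformative for grouping).
C2: derived state 'absent' in Merois and Zygella only — synapomorphy for {Merois, Zygella}.
C3 (derived state 'present') is shared by Glypteus and Stenyx — a synapomorphy uniting that clade.
C4: derived state 'present' in Acroodon, Merois, Telax, and Zygella only — synapomorphy for {Acroodon, Merois, Telax, Zygella}.
C5 (derived state 'present') is shared by Merois, Telax, and Zygella — a synapomorphy uniting that clade.
Most parsimonious ingroup topology: ((Glypteus,Stenyx),(Acroodon,(Telax,(Zygella,Merois)))).
Changes per character on this tree: C1: 1; C2: 1; C3: 1; C4: 1; C5: 1.
Total = 5.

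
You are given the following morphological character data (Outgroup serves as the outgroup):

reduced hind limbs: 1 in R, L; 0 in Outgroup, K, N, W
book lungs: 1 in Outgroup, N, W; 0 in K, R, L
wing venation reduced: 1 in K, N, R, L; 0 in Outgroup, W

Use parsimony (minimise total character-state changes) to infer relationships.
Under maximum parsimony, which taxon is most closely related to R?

L

Character polarity is set by the outgroup: the derived state is whichever differs from the outgroup's state, so for book lungs the derived state is '0', and for the remaining characters it is '1'.
Only L and R show the derived state '1' for reduced hind limbs, supporting them as a clade.
Only K, L, and R show the derived state '0' for book lungs, supporting them as a clade.
wing venation reduced: derived state '1' in K, L, N, and R only — synapomorphy for {K, L, N, R}.
Most parsimonious ingroup topology: (((K,(R,L)),N),W).
R and L form a cherry on this tree, so they are sister taxa.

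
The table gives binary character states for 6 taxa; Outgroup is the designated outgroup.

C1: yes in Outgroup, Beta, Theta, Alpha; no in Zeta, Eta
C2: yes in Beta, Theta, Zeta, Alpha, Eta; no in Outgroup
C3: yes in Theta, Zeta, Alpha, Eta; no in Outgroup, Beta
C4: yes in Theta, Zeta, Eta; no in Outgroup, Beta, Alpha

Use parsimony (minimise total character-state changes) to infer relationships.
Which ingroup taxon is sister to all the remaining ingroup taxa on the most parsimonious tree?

Character polarity is set by the outgroup: the derived state is whichever differs from the outgroup's state, so for C1 the derived state is 'no', and for the remaining characters it is 'yes'.
C1 (derived state 'no') is shared by Eta and Zeta — a synapomorphy uniting that clade.
C2 (derived state 'yes') is shared by all ingroup taxa — unites the whole ingroup.
Only Alpha, Eta, Theta, and Zeta show the derived state 'yes' for C3, supporting them as a clade.
C4 (derived state 'yes') is shared by Eta, Theta, and Zeta — a synapomorphy uniting that clade.
Most parsimonious ingroup topology: (Beta,((Theta,(Zeta,Eta)),Alpha)).
Beta is sister to the clade containing all other ingroup taxa, so it is the earliest-diverging (most basal) ingroup lineage.

Beta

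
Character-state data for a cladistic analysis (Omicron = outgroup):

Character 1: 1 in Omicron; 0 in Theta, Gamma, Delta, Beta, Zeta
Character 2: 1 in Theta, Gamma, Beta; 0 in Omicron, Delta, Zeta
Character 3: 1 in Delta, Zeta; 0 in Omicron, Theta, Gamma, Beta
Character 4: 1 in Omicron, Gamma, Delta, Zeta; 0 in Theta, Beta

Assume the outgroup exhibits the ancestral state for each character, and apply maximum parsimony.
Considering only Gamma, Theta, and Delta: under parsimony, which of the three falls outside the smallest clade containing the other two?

Character polarity is set by the outgroup: the derived state is whichever differs from the outgroup's state, so for Character 1, Character 4 the derived state is '0', and for the remaining characters it is '1'.
All ingroup taxa share the derived state '0' for Character 1; it defines the ingroup but does not resolve relationships within it.
Character 2: derived state '1' in Beta, Gamma, and Theta only — synapomorphy for {Beta, Gamma, Theta}.
Character 3 (derived state '1') is shared by Delta and Zeta — a synapomorphy uniting that clade.
Character 4: derived state '0' in Beta and Theta only — synapomorphy for {Beta, Theta}.
Most parsimonious ingroup topology: (((Theta,Beta),Gamma),(Delta,Zeta)).
Theta and Gamma share a more recent common ancestor with each other than either does with Delta, so Delta is the least closely related of the three.

Delta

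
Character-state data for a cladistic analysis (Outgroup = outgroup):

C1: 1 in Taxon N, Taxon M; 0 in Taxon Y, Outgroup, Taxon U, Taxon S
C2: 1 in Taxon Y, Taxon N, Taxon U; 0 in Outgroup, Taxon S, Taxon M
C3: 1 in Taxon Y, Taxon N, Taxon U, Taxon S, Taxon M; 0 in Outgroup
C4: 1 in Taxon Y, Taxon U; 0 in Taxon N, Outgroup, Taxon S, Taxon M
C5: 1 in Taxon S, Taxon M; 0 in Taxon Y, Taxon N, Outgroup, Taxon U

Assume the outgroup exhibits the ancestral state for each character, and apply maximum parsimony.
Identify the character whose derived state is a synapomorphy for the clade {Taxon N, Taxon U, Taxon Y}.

C2

The outgroup has state '0' for every character, so '1' is the derived state throughout.
C1 groups Taxon M and Taxon N, which is incompatible with the clades supported by the remaining characters; treating it as convergent (homoplasy) costs fewer steps than any alternative tree.
C2: derived state '1' in Taxon N, Taxon U, and Taxon Y only — synapomorphy for {Taxon N, Taxon U, Taxon Y}.
C3 (derived state '1') is shared by all ingroup taxa — unites the whole ingroup.
C4: derived state '1' in Taxon U and Taxon Y only — synapomorphy for {Taxon U, Taxon Y}.
Only Taxon M and Taxon S show the derived state '1' for C5, supporting them as a clade.
Most parsimonious ingroup topology: ((Taxon N,(Taxon U,Taxon Y)),(Taxon M,Taxon S)).
The clade {Taxon N, Taxon U, Taxon Y} is supported by C2: its derived state '1' occurs in exactly those taxa and in no other taxon (including the outgroup).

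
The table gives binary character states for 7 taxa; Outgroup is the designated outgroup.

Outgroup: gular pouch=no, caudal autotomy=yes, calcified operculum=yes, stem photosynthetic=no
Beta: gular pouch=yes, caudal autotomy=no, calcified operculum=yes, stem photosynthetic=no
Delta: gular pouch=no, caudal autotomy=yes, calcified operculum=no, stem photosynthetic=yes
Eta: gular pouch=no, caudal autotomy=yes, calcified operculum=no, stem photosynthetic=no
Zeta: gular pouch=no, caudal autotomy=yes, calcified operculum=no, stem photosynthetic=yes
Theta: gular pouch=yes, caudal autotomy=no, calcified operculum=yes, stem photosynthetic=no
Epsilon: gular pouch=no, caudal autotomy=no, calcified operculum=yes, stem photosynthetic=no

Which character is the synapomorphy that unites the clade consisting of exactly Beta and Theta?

Character polarity is set by the outgroup: the derived state is whichever differs from the outgroup's state, so for caudal autotomy, calcified operculum the derived state is 'no', and for the remaining characters it is 'yes'.
gular pouch (derived state 'yes') is shared by Beta and Theta — a synapomorphy uniting that clade.
Only Beta, Epsilon, and Theta show the derived state 'no' for caudal autotomy, supporting them as a clade.
calcified operculum: derived state 'no' in Delta, Eta, and Zeta only — synapomorphy for {Delta, Eta, Zeta}.
Only Delta and Zeta show the derived state 'yes' for stem photosynthetic, supporting them as a clade.
Most parsimonious ingroup topology: (((Theta,Beta),Epsilon),(Eta,(Zeta,Delta))).
The clade {Beta, Theta} is supported by gular pouch: its derived state 'yes' occurs in exactly those taxa and in no other taxon (including the outgroup).

gular pouch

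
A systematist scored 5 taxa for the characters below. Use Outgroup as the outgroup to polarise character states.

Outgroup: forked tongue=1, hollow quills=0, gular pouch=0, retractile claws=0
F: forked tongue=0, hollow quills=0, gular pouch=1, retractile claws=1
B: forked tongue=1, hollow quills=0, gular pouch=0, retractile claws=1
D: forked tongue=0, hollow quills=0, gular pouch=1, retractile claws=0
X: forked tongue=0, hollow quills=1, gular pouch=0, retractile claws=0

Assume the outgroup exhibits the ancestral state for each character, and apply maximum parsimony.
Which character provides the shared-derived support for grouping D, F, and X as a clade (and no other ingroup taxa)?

Character polarity is set by the outgroup: the derived state is whichever differs from the outgroup's state, so for forked tongue the derived state is '0', and for the remaining characters it is '1'.
forked tongue (derived state '0') is shared by D, F, and X — a synapomorphy uniting that clade.
hollow quills (derived state '1') is unique to X (autapomorphy; uninformative for grouping).
Only D and F show the derived state '1' for gular pouch, supporting them as a clade.
retractile claws (state '1') occurs in B and F but conflicts with the nesting implied by the other characters — most parsimoniously interpreted as homoplasy.
Most parsimonious ingroup topology: (((F,D),X),B).
The clade {D, F, X} is supported by forked tongue: its derived state '0' occurs in exactly those taxa and in no other taxon (including the outgroup).

forked tongue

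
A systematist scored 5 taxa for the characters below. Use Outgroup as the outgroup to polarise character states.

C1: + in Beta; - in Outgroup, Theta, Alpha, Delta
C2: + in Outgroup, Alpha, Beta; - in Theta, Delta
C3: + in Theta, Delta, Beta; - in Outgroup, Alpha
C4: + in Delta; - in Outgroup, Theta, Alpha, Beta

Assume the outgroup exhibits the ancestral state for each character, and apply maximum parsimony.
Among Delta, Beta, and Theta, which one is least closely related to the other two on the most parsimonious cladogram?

Character polarity is set by the outgroup: the derived state is whichever differs from the outgroup's state, so for C2 the derived state is '-', and for the remaining characters it is '+'.
C1 (derived state '+') is unique to Beta (autapomorphy; uninformative for grouping).
C2: derived state '-' in Delta and Theta only — synapomorphy for {Delta, Theta}.
Only Beta, Delta, and Theta show the derived state '+' for C3, supporting them as a clade.
C4: derived state '+' in Delta only — an autapomorphy, so it tells us nothing about relationships among taxa.
Most parsimonious ingroup topology: (((Theta,Delta),Beta),Alpha).
Delta and Theta share a more recent common ancestor with each other than either does with Beta, so Beta is the least closely related of the three.

Beta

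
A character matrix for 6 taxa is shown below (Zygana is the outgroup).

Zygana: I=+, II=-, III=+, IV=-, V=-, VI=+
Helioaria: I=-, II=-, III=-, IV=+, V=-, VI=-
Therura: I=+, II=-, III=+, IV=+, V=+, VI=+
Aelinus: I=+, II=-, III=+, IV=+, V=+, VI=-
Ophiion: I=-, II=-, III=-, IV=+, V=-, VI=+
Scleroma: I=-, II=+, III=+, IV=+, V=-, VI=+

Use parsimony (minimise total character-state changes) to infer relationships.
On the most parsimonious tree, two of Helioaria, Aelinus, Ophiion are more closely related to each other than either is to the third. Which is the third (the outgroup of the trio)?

Character polarity is set by the outgroup: the derived state is whichever differs from the outgroup's state, so for I, III, VI the derived state is '-', and for the remaining characters it is '+'.
Only Helioaria, Ophiion, and Scleroma show the derived state '-' for I, supporting them as a clade.
II (derived state '+') is unique to Scleroma (autapomorphy; uninformative for grouping).
Only Helioaria and Ophiion show the derived state '-' for III, supporting them as a clade.
All ingroup taxa share the derived state '+' for IV; it defines the ingroup but does not resolve relationships within it.
V (derived state '+') is shared by Aelinus and Therura — a synapomorphy uniting that clade.
VI (state '-') occurs in Aelinus and Helioaria but conflicts with the nesting implied by the other characters — most parsimoniously interpreted as homoplasy.
Most parsimonious ingroup topology: (((Helioaria,Ophiion),Scleroma),(Therura,Aelinus)).
Ophiion and Helioaria share a more recent common ancestor with each other than either does with Aelinus, so Aelinus is the least closely related of the three.

Aelinus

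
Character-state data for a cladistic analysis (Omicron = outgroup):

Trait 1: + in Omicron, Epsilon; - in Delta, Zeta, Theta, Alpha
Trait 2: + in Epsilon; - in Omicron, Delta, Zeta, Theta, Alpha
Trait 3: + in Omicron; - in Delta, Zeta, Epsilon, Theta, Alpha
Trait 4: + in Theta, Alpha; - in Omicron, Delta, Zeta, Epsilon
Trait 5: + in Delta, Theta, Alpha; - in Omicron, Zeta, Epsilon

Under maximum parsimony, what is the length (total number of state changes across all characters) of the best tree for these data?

5

Character polarity is set by the outgroup: the derived state is whichever differs from the outgroup's state, so for Trait 1, Trait 3 the derived state is '-', and for the remaining characters it is '+'.
Trait 1: derived state '-' in Alpha, Delta, Theta, and Zeta only — synapomorphy for {Alpha, Delta, Theta, Zeta}.
Trait 2: derived state '+' in Epsilon only — an autapomorphy, so it tells us nothing about relationships among taxa.
All ingroup taxa share the derived state '-' for Trait 3; it defines the ingroup but does not resolve relationships within it.
Trait 4 (derived state '+') is shared by Alpha and Theta — a synapomorphy uniting that clade.
Only Alpha, Delta, and Theta show the derived state '+' for Trait 5, supporting them as a clade.
Most parsimonious ingroup topology: (((Delta,(Theta,Alpha)),Zeta),Epsilon).
Changes per character on this tree: Trait 1: 1; Trait 2: 1; Trait 3: 1; Trait 4: 1; Trait 5: 1.
Total = 5.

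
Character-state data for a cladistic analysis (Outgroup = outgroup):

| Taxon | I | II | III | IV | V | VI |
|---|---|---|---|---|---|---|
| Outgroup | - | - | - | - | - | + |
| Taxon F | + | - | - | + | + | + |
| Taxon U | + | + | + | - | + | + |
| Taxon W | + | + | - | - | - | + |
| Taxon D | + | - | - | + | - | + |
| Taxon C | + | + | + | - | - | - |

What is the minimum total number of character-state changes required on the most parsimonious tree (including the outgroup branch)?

Character polarity is set by the outgroup: the derived state is whichever differs from the outgroup's state, so for VI the derived state is '-', and for the remaining characters it is '+'.
All ingroup taxa share the derived state '+' for I; it defines the ingroup but does not resolve relationships within it.
II: derived state '+' in Taxon C, Taxon U, and Taxon W only — synapomorphy for {Taxon C, Taxon U, Taxon W}.
III: derived state '+' in Taxon C and Taxon U only — synapomorphy for {Taxon C, Taxon U}.
IV: derived state '+' in Taxon D and Taxon F only — synapomorphy for {Taxon D, Taxon F}.
V groups Taxon F and Taxon U, which is incompatible with the clades supported by the remaining characters; treating it as convergent (homoplasy) costs fewer steps than any alternative tree.
VI (derived state '-') is unique to Taxon C (autapomorphy; uninformative for grouping).
Most parsimonious ingroup topology: ((Taxon F,Taxon D),((Taxon U,Taxon C),Taxon W)).
Changes per character on this tree: I: 1; II: 1; III: 1; IV: 1; V: 2; VI: 1.
Total = 7.

7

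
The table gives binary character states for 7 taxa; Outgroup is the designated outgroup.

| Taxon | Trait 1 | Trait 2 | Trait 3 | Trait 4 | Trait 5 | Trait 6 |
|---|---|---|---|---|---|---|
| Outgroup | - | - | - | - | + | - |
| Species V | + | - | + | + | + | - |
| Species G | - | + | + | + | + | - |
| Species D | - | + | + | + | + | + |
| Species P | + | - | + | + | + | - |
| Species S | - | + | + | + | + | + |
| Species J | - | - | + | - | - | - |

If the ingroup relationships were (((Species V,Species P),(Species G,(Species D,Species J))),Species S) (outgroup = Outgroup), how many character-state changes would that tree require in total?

10

Map each character onto (((Species V,Species P),(Species G,(Species D,Species J))),Species S) (rooted by Outgroup) and count the minimum state changes it requires (Fitch parsimony):
Trait 1: 1; Trait 2: 3; Trait 3: 1; Trait 4: 2; Trait 5: 1; Trait 6: 2.
Total tree length = 10.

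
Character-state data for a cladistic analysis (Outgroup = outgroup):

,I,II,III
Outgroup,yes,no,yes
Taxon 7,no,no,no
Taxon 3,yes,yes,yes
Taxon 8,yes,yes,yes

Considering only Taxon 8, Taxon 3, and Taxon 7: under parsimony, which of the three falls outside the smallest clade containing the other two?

Character polarity is set by the outgroup: the derived state is whichever differs from the outgroup's state, so for I, III the derived state is 'no', and for the remaining characters it is 'yes'.
I (derived state 'no') is unique to Taxon 7 (autapomorphy; uninformative for grouping).
II: derived state 'yes' in Taxon 3 and Taxon 8 only — synapomorphy for {Taxon 3, Taxon 8}.
III (derived state 'no') is unique to Taxon 7 (autapomorphy; uninformative for grouping).
Most parsimonious ingroup topology: (Taxon 7,(Taxon 3,Taxon 8)).
Taxon 8 and Taxon 3 share a more recent common ancestor with each other than either does with Taxon 7, so Taxon 7 is the least closely related of the three.

Taxon 7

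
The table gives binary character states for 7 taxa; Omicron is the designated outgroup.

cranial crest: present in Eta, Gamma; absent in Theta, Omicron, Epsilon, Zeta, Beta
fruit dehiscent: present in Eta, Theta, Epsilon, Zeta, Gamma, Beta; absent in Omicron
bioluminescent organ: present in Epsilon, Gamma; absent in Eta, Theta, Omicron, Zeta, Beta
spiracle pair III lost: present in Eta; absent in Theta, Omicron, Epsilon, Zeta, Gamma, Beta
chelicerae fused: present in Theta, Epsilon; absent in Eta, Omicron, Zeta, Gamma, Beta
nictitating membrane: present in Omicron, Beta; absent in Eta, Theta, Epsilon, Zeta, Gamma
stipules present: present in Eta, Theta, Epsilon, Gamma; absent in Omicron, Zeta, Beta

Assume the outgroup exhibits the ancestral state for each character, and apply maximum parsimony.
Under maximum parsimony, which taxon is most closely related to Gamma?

Eta

Character polarity is set by the outgroup: the derived state is whichever differs from the outgroup's state, so for nictitating membrane the derived state is 'absent', and for the remaining characters it is 'present'.
cranial crest (derived state 'present') is shared by Eta and Gamma — a synapomorphy uniting that clade.
All ingroup taxa share the derived state 'present' for fruit dehiscent; it defines the ingroup but does not resolve relationships within it.
bioluminescent organ (state 'present') occurs in Epsilon and Gamma but conflicts with the nesting implied by the other characters — most parsimoniously interpreted as homoplasy.
spiracle pair III lost (derived state 'present') is unique to Eta (autapomorphy; uninformative for grouping).
Only Epsilon and Theta show the derived state 'present' for chelicerae fused, supporting them as a clade.
nictitating membrane: derived state 'absent' in Epsilon, Eta, Gamma, Theta, and Zeta only — synapomorphy for {Epsilon, Eta, Gamma, Theta, Zeta}.
Only Epsilon, Eta, Gamma, and Theta show the derived state 'present' for stipules present, supporting them as a clade.
Most parsimonious ingroup topology: ((Zeta,((Theta,Epsilon),(Eta,Gamma))),Beta).
Gamma and Eta form a cherry on this tree, so they are sister taxa.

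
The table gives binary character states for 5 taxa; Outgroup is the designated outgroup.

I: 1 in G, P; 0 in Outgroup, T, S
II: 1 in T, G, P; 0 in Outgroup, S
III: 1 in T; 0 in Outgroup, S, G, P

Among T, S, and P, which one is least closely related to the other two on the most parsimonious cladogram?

The outgroup has state '0' for every character, so '1' is the derived state throughout.
I: derived state '1' in G and P only — synapomorphy for {G, P}.
Only G, P, and T show the derived state '1' for II, supporting them as a clade.
III (derived state '1') is unique to T (autapomorphy; uninformative for grouping).
Most parsimonious ingroup topology: ((T,(G,P)),S).
T and P share a more recent common ancestor with each other than either does with S, so S is the least closely related of the three.

S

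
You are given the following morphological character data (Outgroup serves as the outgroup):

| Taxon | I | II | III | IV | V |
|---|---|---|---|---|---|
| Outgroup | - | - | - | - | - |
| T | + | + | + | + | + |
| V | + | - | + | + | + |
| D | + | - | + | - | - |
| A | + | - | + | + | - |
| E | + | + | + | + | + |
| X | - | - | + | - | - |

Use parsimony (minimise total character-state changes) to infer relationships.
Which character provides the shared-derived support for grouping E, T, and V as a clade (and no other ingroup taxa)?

V

The outgroup has state '-' for every character, so '+' is the derived state throughout.
I: derived state '+' in A, D, E, T, and V only — synapomorphy for {A, D, E, T, V}.
Only E and T show the derived state '+' for II, supporting them as a clade.
III (derived state '+') is shared by all ingroup taxa — unites the whole ingroup.
Only A, E, T, and V show the derived state '+' for IV, supporting them as a clade.
V (derived state '+') is shared by E, T, and V — a synapomorphy uniting that clade.
Most parsimonious ingroup topology: (((((T,E),V),A),D),X).
The clade {E, T, V} is supported by V: its derived state '+' occurs in exactly those taxa and in no other taxon (including the outgroup).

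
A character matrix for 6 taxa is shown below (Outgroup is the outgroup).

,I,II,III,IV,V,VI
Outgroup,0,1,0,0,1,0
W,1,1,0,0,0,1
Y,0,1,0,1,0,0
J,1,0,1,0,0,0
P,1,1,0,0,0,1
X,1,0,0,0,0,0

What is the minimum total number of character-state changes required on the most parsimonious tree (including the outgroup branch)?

Character polarity is set by the outgroup: the derived state is whichever differs from the outgroup's state, so for II, V the derived state is '0', and for the remaining characters it is '1'.
Only J, P, W, and X show the derived state '1' for I, supporting them as a clade.
II (derived state '0') is shared by J and X — a synapomorphy uniting that clade.
III: derived state '1' in J only — an autapomorphy, so it tells us nothing about relationships among taxa.
IV: derived state '1' in Y only — an autapomorphy, so it tells us nothing about relationships among taxa.
All ingroup taxa share the derived state '0' for V; it defines the ingroup but does not resolve relationships within it.
VI: derived state '1' in P and W only — synapomorphy for {P, W}.
Most parsimonious ingroup topology: (((W,P),(J,X)),Y).
Changes per character on this tree: I: 1; II: 1; III: 1; IV: 1; V: 1; VI: 1.
Total = 6.

6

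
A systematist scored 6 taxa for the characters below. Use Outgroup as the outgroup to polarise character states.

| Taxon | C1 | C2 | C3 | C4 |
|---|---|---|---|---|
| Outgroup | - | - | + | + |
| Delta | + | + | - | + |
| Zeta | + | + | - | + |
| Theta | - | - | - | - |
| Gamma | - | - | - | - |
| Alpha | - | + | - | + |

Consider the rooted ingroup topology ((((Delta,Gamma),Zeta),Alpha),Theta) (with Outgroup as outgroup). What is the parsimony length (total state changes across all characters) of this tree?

Map each character onto ((((Delta,Gamma),Zeta),Alpha),Theta) (rooted by Outgroup) and count the minimum state changes it requires (Fitch parsimony):
C1: 2; C2: 2; C3: 1; C4: 2.
Total tree length = 7.

7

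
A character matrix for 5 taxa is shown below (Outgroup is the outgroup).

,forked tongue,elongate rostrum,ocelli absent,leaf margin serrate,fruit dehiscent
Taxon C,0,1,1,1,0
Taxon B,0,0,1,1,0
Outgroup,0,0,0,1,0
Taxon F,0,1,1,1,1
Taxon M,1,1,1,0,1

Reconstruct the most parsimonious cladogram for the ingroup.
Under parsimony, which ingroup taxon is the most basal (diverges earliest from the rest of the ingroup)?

Taxon B

Character polarity is set by the outgroup: the derived state is whichever differs from the outgroup's state, so for leaf margin serrate the derived state is '0', and for the remaining characters it is '1'.
forked tongue (derived state '1') is unique to Taxon M (autapomorphy; uninformative for grouping).
Only Taxon C, Taxon F, and Taxon M show the derived state '1' for elongate rostrum, supporting them as a clade.
All ingroup taxa share the derived state '1' for ocelli absent; it defines the ingroup but does not resolve relationships within it.
leaf margin serrate: derived state '0' in Taxon M only — an autapomorphy, so it tells us nothing about relationships among taxa.
Only Taxon F and Taxon M show the derived state '1' for fruit dehiscent, supporting them as a clade.
Most parsimonious ingroup topology: (Taxon B,((Taxon F,Taxon M),Taxon C)).
Taxon B is sister to the clade containing all other ingroup taxa, so it is the earliest-diverging (most basal) ingroup lineage.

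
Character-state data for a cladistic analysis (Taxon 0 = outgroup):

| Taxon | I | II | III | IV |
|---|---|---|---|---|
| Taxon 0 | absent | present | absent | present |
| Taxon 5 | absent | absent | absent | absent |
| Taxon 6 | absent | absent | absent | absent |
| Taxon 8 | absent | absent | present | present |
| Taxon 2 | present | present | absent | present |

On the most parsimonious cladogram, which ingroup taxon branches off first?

Taxon 2

Character polarity is set by the outgroup: the derived state is whichever differs from the outgroup's state, so for II, IV the derived state is 'absent', and for the remaining characters it is 'present'.
I (derived state 'present') is unique to Taxon 2 (autapomorphy; uninformative for grouping).
Only Taxon 5, Taxon 6, and Taxon 8 show the derived state 'absent' for II, supporting them as a clade.
III: derived state 'present' in Taxon 8 only — an autapomorphy, so it tells us nothing about relationships among taxa.
IV (derived state 'absent') is shared by Taxon 5 and Taxon 6 — a synapomorphy uniting that clade.
Most parsimonious ingroup topology: (((Taxon 5,Taxon 6),Taxon 8),Taxon 2).
Taxon 2 is sister to the clade containing all other ingroup taxa, so it is the earliest-diverging (most basal) ingroup lineage.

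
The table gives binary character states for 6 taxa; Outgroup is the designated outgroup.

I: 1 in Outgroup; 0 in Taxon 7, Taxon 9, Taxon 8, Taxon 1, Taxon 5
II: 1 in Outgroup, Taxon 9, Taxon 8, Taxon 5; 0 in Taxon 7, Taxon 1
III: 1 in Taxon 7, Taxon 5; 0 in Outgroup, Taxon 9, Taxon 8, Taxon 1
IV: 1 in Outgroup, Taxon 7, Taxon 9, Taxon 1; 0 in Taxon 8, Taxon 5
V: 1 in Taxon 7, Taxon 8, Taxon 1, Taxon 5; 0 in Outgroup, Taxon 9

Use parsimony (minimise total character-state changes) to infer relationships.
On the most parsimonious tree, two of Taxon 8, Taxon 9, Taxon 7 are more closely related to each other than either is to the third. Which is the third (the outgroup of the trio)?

Taxon 9

Character polarity is set by the outgroup: the derived state is whichever differs from the outgroup's state, so for I, II, IV the derived state is '0', and for the remaining characters it is '1'.
All ingroup taxa share the derived state '0' for I; it defines the ingroup but does not resolve relationships within it.
Only Taxon 1 and Taxon 7 show the derived state '0' for II, supporting them as a clade.
III groups Taxon 5 and Taxon 7, which is incompatible with the clades supported by the remaining characters; treating it as convergent (homoplasy) costs fewer steps than any alternative tree.
Only Taxon 5 and Taxon 8 show the derived state '0' for IV, supporting them as a clade.
V: derived state '1' in Taxon 1, Taxon 5, Taxon 7, and Taxon 8 only — synapomorphy for {Taxon 1, Taxon 5, Taxon 7, Taxon 8}.
Most parsimonious ingroup topology: (((Taxon 7,Taxon 1),(Taxon 8,Taxon 5)),Taxon 9).
Taxon 7 and Taxon 8 share a more recent common ancestor with each other than either does with Taxon 9, so Taxon 9 is the least closely related of the three.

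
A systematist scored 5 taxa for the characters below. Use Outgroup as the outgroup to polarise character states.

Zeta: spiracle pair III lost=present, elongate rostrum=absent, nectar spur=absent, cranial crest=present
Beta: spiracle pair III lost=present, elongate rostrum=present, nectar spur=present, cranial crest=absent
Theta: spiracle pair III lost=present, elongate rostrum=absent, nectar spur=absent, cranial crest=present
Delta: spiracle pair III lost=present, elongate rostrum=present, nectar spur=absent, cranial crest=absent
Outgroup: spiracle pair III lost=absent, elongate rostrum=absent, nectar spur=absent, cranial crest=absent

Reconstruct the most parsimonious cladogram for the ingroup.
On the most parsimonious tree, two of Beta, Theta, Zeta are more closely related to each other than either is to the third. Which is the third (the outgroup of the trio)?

Beta

The outgroup has state 'absent' for every character, so 'present' is the derived state throughout.
spiracle pair III lost (derived state 'present') is shared by all ingroup taxa — unites the whole ingroup.
Only Beta and Delta show the derived state 'present' for elongate rostrum, supporting them as a clade.
nectar spur: derived state 'present' in Beta only — an autapomorphy, so it tells us nothing about relationships among taxa.
Only Theta and Zeta show the derived state 'present' for cranial crest, supporting them as a clade.
Most parsimonious ingroup topology: ((Beta,Delta),(Zeta,Theta)).
Zeta and Theta share a more recent common ancestor with each other than either does with Beta, so Beta is the least closely related of the three.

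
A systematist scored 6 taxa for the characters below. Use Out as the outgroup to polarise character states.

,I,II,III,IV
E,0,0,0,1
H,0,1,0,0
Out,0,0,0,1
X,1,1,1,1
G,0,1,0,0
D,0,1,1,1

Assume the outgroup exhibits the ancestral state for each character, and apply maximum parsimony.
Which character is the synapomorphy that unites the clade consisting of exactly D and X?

Character polarity is set by the outgroup: the derived state is whichever differs from the outgroup's state, so for IV the derived state is '0', and for the remaining characters it is '1'.
I: derived state '1' in X only — an autapomorphy, so it tells us nothing about relationships among taxa.
II: derived state '1' in D, G, H, and X only — synapomorphy for {D, G, H, X}.
III: derived state '1' in D and X only — synapomorphy for {D, X}.
IV: derived state '0' in G and H only — synapomorphy for {G, H}.
Most parsimonious ingroup topology: (((D,X),(H,G)),E).
The clade {D, X} is supported by III: its derived state '1' occurs in exactly those taxa and in no other taxon (including the outgroup).

III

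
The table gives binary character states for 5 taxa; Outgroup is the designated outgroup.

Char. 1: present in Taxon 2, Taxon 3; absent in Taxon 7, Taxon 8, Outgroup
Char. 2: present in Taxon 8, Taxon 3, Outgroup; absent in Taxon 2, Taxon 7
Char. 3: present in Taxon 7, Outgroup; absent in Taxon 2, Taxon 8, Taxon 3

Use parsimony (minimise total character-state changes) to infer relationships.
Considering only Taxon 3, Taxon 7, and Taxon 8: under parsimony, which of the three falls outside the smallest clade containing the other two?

Character polarity is set by the outgroup: the derived state is whichever differs from the outgroup's state, so for Char. 2, Char. 3 the derived state is 'absent', and for the remaining characters it is 'present'.
Only Taxon 2 and Taxon 3 show the derived state 'present' for Char. 1, supporting them as a clade.
Char. 2 (state 'absent') occurs in Taxon 2 and Taxon 7 but conflicts with the nesting implied by the other characters — most parsimoniously interpreted as homoplasy.
Only Taxon 2, Taxon 3, and Taxon 8 show the derived state 'absent' for Char. 3, supporting them as a clade.
Most parsimonious ingroup topology: (((Taxon 3,Taxon 2),Taxon 8),Taxon 7).
Taxon 3 and Taxon 8 share a more recent common ancestor with each other than either does with Taxon 7, so Taxon 7 is the least closely related of the three.

Taxon 7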